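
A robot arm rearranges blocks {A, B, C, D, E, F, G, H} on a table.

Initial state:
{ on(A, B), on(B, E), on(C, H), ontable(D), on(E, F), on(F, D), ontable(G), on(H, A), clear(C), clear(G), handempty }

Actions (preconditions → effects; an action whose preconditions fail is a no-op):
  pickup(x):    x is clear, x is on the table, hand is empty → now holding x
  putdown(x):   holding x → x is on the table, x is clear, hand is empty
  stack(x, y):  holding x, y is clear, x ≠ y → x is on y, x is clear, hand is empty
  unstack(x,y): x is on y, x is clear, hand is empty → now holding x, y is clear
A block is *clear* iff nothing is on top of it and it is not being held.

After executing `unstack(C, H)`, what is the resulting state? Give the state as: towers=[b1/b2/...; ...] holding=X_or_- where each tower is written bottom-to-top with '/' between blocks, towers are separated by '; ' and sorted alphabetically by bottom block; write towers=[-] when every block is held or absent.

towers=[D/F/E/B/A/H; G] holding=C

before: towers=[D/F/E/B/A/H/C; G] holding=-
pre[unstack(C, H)]: on(C,H) yes, clear(C) yes, handempty yes
all met → apply unstack(C, H)
after:  towers=[D/F/E/B/A/H; G] holding=C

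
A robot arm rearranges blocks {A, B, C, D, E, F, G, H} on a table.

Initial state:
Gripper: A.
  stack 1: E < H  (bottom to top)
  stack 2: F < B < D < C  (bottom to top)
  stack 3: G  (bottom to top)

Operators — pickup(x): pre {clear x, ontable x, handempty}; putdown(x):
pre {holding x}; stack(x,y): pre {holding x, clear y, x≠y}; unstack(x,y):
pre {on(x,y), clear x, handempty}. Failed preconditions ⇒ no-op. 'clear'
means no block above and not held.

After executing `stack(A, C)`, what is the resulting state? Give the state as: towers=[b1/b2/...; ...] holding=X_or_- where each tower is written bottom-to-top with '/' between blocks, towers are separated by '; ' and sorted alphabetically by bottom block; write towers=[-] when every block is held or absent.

before: towers=[E/H; F/B/D/C; G] holding=A
pre[stack(A, C)]: holding(A) ok, clear(C) ok, A≠C ok
all met → apply stack(A, C)
after:  towers=[E/H; F/B/D/C/A; G] holding=-

towers=[E/H; F/B/D/C/A; G] holding=-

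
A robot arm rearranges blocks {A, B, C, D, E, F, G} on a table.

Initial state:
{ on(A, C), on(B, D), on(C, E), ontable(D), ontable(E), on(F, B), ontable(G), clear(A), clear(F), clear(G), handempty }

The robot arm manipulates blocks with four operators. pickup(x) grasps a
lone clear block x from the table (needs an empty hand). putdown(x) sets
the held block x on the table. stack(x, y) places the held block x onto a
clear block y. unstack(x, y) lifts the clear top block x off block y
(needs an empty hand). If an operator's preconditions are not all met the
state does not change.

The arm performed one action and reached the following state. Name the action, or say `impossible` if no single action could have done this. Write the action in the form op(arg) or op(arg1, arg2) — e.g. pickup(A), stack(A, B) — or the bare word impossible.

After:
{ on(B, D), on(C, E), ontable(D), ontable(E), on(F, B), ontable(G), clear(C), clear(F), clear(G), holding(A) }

unstack(A, C)

target: towers=[D/B/F; E/C; G] holding=A
     unstack(F, B) → towers=[D/B; E/C/A; G] holding=F
         pickup(G) → towers=[D/B/F; E/C/A] holding=G
     unstack(A, C) → towers=[D/B/F; E/C; G] holding=A  ← match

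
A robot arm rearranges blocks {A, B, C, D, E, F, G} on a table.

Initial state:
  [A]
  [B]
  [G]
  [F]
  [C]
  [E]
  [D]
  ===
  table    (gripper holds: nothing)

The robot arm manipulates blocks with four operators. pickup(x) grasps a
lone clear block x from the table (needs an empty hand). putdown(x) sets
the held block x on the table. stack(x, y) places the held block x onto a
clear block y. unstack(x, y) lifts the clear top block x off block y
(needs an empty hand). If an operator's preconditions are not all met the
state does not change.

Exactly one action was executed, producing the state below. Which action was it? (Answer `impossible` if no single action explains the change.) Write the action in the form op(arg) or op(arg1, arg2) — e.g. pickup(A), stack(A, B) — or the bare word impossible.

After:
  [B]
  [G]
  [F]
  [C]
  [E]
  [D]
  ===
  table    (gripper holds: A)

unstack(A, B)

target: towers=[D/E/C/F/G/B] holding=A
     unstack(A, B) → towers=[D/E/C/F/G/B] holding=A  ← match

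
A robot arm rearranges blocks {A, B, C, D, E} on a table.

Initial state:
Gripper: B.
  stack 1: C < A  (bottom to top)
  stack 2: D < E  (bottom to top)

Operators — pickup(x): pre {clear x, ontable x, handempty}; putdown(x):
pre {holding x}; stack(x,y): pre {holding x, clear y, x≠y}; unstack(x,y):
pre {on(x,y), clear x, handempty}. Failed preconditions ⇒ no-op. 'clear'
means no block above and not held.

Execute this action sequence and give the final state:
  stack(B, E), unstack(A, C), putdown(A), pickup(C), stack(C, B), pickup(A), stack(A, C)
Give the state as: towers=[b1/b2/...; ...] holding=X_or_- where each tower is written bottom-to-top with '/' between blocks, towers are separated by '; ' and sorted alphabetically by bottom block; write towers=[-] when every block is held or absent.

towers=[D/E/B/C/A] holding=-

step 1 (stack(B, E)): towers=[C/A; D/E/B] holding=-
step 2 (unstack(A, C)): towers=[C; D/E/B] holding=A
step 3 (putdown(A)): towers=[A; C; D/E/B] holding=-
step 4 (pickup(C)): towers=[A; D/E/B] holding=C
step 5 (stack(C, B)): towers=[A; D/E/B/C] holding=-
step 6 (pickup(A)): towers=[D/E/B/C] holding=A
step 7 (stack(A, C)): towers=[D/E/B/C/A] holding=-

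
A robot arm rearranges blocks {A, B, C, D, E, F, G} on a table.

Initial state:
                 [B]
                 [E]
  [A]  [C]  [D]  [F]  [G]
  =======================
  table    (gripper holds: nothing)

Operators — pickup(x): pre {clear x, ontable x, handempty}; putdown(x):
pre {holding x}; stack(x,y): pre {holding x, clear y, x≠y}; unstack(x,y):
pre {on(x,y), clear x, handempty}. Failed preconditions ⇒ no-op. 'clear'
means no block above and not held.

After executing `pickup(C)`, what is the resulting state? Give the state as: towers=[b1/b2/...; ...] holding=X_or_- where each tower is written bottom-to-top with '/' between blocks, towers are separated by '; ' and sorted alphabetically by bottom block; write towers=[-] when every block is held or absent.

before: towers=[A; C; D; F/E/B; G] holding=-
pre[pickup(C)]: clear(C) ok, ontable(C) ok, handempty ok
all met → apply pickup(C)
after:  towers=[A; D; F/E/B; G] holding=C

towers=[A; D; F/E/B; G] holding=C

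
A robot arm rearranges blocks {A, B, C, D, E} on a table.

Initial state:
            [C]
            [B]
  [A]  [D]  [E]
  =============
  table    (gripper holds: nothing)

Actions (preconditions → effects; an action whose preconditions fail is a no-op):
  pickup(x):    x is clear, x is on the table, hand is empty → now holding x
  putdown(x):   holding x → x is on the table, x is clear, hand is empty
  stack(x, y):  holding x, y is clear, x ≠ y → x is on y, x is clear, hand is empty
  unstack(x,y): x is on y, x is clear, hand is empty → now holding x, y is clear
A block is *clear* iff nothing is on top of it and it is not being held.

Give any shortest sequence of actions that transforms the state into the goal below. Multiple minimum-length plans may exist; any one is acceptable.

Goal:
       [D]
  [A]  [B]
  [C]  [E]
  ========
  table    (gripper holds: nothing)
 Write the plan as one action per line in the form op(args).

step 1 (unstack(C, B)): towers=[A; D; E/B] holding=C
step 2 (putdown(C)): towers=[A; C; D; E/B] holding=-
step 3 (pickup(D)): towers=[A; C; E/B] holding=D
step 4 (stack(D, B)): towers=[A; C; E/B/D] holding=-
step 5 (pickup(A)): towers=[C; E/B/D] holding=A
step 6 (stack(A, C)): towers=[C/A; E/B/D] holding=-
goal check: towers=[C/A; E/B/D] holding=- — reached (length 6, optimal by BFS)

unstack(C, B)
putdown(C)
pickup(D)
stack(D, B)
pickup(A)
stack(A, C)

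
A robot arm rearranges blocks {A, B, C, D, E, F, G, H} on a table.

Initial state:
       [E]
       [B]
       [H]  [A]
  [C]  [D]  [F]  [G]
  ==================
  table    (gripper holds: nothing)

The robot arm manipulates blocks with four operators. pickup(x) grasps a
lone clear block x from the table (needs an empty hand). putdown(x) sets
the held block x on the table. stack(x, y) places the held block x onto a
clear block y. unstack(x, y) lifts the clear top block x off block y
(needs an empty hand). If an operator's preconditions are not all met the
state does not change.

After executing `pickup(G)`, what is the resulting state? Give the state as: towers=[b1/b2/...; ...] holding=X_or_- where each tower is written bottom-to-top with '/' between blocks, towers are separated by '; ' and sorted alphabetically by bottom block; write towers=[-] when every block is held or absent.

towers=[C; D/H/B/E; F/A] holding=G

before: towers=[C; D/H/B/E; F/A; G] holding=-
pre[pickup(G)]: clear(G) ok, ontable(G) ok, handempty ok
all met → apply pickup(G)
after:  towers=[C; D/H/B/E; F/A] holding=G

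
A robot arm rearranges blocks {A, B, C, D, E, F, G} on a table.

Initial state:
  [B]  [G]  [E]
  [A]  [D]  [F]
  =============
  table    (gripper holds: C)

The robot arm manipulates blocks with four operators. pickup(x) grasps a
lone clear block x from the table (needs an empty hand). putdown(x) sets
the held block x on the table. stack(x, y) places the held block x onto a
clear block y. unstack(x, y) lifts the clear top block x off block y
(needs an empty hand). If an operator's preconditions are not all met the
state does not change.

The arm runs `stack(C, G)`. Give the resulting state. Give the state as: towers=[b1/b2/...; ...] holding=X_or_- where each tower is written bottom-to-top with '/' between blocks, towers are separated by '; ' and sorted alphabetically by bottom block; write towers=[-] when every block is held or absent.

before: towers=[A/B; D/G; F/E] holding=C
pre[stack(C, G)]: holding(C) yes, clear(G) yes, C≠G yes
all met → apply stack(C, G)
after:  towers=[A/B; D/G/C; F/E] holding=-

towers=[A/B; D/G/C; F/E] holding=-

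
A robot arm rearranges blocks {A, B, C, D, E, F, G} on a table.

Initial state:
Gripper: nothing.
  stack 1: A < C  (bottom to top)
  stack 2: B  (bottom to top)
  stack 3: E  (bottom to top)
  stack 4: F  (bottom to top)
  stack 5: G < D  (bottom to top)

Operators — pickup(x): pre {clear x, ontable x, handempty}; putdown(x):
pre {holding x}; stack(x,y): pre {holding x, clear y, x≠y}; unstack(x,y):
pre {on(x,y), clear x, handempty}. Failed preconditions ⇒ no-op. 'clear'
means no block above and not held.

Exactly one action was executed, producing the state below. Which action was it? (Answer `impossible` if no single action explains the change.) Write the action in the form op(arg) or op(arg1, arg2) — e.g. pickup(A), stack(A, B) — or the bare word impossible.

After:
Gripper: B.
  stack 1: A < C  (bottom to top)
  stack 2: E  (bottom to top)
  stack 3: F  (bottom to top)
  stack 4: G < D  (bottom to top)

target: towers=[A/C; E; F; G/D] holding=B
         pickup(B) → towers=[A/C; E; F; G/D] holding=B  ← match
         pickup(F) → towers=[A/C; B; E; G/D] holding=F
     unstack(D, G) → towers=[A/C; B; E; F; G] holding=D
         pickup(E) → towers=[A/C; B; F; G/D] holding=E
     unstack(C, A) → towers=[A; B; E; F; G/D] holding=C

pickup(B)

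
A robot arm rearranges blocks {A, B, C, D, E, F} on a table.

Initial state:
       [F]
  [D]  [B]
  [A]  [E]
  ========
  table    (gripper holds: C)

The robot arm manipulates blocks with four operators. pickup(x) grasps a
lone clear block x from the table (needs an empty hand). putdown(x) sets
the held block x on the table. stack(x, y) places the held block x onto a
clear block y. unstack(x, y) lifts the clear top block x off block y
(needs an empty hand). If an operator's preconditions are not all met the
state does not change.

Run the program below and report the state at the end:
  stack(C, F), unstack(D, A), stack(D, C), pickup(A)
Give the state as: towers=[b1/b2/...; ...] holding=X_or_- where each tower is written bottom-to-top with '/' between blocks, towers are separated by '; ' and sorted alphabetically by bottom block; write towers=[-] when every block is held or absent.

step 1 (stack(C, F)): towers=[A/D; E/B/F/C] holding=-
step 2 (unstack(D, A)): towers=[A; E/B/F/C] holding=D
step 3 (stack(D, C)): towers=[A; E/B/F/C/D] holding=-
step 4 (pickup(A)): towers=[E/B/F/C/D] holding=A

towers=[E/B/F/C/D] holding=A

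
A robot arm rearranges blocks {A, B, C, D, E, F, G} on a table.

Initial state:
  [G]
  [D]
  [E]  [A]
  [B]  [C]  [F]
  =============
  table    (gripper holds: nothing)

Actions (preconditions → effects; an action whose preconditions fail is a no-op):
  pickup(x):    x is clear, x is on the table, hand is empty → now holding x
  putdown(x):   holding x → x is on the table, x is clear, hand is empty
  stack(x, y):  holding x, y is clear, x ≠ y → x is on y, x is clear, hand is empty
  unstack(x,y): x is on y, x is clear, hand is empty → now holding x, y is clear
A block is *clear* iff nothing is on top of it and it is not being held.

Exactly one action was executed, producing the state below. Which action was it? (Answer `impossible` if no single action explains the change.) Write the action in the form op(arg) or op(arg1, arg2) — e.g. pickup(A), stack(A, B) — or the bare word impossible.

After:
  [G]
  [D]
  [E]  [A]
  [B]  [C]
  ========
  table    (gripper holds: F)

pickup(F)

target: towers=[B/E/D/G; C/A] holding=F
         pickup(F) → towers=[B/E/D/G; C/A] holding=F  ← match
     unstack(G, D) → towers=[B/E/D; C/A; F] holding=G
     unstack(A, C) → towers=[B/E/D/G; C; F] holding=A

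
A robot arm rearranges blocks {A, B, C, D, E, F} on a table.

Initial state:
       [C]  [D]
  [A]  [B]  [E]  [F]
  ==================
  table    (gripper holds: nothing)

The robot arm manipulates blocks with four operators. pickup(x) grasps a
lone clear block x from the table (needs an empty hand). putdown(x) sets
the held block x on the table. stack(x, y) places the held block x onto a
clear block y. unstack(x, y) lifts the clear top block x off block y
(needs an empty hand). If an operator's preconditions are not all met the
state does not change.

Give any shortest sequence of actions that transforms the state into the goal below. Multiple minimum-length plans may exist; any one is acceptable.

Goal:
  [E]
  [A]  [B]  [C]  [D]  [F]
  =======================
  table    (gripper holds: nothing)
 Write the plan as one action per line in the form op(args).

unstack(D, E)
putdown(D)
pickup(E)
stack(E, A)
unstack(C, B)
putdown(C)

step 1 (unstack(D, E)): towers=[A; B/C; E; F] holding=D
step 2 (putdown(D)): towers=[A; B/C; D; E; F] holding=-
step 3 (pickup(E)): towers=[A; B/C; D; F] holding=E
step 4 (stack(E, A)): towers=[A/E; B/C; D; F] holding=-
step 5 (unstack(C, B)): towers=[A/E; B; D; F] holding=C
step 6 (putdown(C)): towers=[A/E; B; C; D; F] holding=-
goal check: towers=[A/E; B; C; D; F] holding=- — reached (length 6, optimal by BFS)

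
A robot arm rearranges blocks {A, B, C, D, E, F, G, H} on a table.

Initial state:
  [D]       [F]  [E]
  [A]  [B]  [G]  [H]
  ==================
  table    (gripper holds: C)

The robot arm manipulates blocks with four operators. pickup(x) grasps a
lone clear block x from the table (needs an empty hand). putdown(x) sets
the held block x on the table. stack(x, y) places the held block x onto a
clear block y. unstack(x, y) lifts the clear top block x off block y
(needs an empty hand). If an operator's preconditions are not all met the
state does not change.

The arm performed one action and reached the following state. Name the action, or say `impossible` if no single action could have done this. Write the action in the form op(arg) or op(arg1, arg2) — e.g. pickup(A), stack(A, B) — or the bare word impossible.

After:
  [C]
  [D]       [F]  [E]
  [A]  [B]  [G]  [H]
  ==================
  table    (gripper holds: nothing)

stack(C, D)

target: towers=[A/D/C; B; G/F; H/E] holding=-
        putdown(C) → towers=[A/D; B; C; G/F; H/E] holding=-
       stack(C, E) → towers=[A/D; B; G/F; H/E/C] holding=-
       stack(C, B) → towers=[A/D; B/C; G/F; H/E] holding=-
       stack(C, F) → towers=[A/D; B; G/F/C; H/E] holding=-
       stack(C, D) → towers=[A/D/C; B; G/F; H/E] holding=-  ← match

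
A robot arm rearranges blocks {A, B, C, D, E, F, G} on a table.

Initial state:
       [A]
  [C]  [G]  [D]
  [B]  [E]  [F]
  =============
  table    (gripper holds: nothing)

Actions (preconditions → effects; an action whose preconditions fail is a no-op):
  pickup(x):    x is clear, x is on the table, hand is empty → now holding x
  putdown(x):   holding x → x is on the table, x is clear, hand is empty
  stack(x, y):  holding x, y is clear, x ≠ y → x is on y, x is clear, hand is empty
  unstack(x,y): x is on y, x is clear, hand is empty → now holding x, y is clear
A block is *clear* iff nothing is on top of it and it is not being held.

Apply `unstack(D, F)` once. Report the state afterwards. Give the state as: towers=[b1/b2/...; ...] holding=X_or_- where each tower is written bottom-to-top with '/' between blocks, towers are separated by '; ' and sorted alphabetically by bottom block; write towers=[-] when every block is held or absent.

towers=[B/C; E/G/A; F] holding=D

before: towers=[B/C; E/G/A; F/D] holding=-
pre[unstack(D, F)]: on(D,F) ✓, clear(D) ✓, handempty ✓
all met → apply unstack(D, F)
after:  towers=[B/C; E/G/A; F] holding=D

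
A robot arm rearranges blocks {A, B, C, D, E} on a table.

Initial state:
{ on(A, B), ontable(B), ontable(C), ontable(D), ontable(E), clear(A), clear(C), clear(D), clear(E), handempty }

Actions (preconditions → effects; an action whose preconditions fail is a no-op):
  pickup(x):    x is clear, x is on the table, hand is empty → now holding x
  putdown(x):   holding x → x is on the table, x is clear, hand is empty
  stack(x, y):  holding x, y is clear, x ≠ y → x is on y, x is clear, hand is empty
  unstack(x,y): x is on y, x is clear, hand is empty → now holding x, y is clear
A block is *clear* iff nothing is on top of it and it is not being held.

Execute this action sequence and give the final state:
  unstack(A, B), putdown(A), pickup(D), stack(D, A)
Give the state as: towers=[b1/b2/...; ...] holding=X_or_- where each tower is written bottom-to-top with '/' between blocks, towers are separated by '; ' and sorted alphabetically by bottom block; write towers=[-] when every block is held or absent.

step 1 (unstack(A, B)): towers=[B; C; D; E] holding=A
step 2 (putdown(A)): towers=[A; B; C; D; E] holding=-
step 3 (pickup(D)): towers=[A; B; C; E] holding=D
step 4 (stack(D, A)): towers=[A/D; B; C; E] holding=-

towers=[A/D; B; C; E] holding=-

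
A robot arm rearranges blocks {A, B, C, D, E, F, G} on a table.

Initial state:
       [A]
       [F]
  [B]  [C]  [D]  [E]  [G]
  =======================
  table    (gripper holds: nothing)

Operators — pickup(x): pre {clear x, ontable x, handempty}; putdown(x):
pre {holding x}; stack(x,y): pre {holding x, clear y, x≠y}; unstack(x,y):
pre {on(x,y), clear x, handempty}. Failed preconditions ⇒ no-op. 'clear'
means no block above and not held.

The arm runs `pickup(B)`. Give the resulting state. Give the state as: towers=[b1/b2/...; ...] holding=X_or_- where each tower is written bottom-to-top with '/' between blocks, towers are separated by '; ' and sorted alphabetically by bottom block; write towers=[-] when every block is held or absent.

towers=[C/F/A; D; E; G] holding=B

before: towers=[B; C/F/A; D; E; G] holding=-
pre[pickup(B)]: clear(B) ok, ontable(B) ok, handempty ok
all met → apply pickup(B)
after:  towers=[C/F/A; D; E; G] holding=B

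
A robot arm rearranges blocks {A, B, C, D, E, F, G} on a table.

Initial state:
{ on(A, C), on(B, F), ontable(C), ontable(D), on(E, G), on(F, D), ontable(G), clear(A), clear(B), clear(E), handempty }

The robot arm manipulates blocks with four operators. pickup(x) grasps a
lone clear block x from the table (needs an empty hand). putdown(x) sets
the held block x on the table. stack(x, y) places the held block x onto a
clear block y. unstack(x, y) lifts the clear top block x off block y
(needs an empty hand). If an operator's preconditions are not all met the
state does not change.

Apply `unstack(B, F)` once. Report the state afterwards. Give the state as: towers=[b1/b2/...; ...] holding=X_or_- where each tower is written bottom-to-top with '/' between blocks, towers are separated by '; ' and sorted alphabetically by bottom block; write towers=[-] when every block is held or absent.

before: towers=[C/A; D/F/B; G/E] holding=-
pre[unstack(B, F)]: on(B,F) ✓, clear(B) ✓, handempty ✓
all met → apply unstack(B, F)
after:  towers=[C/A; D/F; G/E] holding=B

towers=[C/A; D/F; G/E] holding=B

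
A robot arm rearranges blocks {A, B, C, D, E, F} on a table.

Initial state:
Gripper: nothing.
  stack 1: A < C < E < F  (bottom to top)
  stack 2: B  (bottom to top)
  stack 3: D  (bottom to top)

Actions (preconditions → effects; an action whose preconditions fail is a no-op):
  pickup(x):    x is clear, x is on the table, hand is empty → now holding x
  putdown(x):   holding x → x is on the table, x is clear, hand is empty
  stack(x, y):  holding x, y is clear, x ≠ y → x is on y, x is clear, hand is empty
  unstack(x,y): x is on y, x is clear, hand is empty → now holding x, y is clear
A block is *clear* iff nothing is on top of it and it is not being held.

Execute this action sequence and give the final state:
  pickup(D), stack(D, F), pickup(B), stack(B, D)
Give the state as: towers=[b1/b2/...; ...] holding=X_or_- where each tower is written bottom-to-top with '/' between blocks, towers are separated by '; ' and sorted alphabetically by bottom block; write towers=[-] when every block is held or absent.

step 1 (pickup(D)): towers=[A/C/E/F; B] holding=D
step 2 (stack(D, F)): towers=[A/C/E/F/D; B] holding=-
step 3 (pickup(B)): towers=[A/C/E/F/D] holding=B
step 4 (stack(B, D)): towers=[A/C/E/F/D/B] holding=-

towers=[A/C/E/F/D/B] holding=-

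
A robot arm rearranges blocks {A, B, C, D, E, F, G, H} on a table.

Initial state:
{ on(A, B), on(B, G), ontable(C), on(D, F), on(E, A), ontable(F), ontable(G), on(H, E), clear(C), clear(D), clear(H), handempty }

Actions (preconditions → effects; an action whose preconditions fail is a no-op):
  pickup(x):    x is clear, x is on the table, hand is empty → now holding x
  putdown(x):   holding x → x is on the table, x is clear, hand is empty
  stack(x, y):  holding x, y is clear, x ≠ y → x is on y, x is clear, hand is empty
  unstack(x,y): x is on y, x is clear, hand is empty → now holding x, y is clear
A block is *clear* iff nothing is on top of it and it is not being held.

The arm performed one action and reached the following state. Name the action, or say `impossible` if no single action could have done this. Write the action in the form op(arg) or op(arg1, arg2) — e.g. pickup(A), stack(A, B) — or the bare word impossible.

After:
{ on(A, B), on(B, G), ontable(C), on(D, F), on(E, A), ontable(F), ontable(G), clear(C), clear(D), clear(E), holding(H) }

unstack(H, E)

target: towers=[C; F/D; G/B/A/E] holding=H
     unstack(H, E) → towers=[C; F/D; G/B/A/E] holding=H  ← match
     unstack(D, F) → towers=[C; F; G/B/A/E/H] holding=D
         pickup(C) → towers=[F/D; G/B/A/E/H] holding=C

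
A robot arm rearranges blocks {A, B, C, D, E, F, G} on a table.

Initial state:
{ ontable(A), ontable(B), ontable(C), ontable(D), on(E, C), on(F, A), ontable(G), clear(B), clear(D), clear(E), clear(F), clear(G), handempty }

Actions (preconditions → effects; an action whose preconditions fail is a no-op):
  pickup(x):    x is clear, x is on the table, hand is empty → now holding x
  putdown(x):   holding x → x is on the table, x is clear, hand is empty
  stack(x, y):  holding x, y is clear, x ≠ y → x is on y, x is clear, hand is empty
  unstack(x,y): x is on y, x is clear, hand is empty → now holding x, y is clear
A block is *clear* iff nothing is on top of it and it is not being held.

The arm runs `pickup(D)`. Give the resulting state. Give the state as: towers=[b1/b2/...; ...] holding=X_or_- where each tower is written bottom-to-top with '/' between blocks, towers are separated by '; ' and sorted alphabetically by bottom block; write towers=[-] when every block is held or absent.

towers=[A/F; B; C/E; G] holding=D

before: towers=[A/F; B; C/E; D; G] holding=-
pre[pickup(D)]: clear(D) ok, ontable(D) ok, handempty ok
all met → apply pickup(D)
after:  towers=[A/F; B; C/E; G] holding=D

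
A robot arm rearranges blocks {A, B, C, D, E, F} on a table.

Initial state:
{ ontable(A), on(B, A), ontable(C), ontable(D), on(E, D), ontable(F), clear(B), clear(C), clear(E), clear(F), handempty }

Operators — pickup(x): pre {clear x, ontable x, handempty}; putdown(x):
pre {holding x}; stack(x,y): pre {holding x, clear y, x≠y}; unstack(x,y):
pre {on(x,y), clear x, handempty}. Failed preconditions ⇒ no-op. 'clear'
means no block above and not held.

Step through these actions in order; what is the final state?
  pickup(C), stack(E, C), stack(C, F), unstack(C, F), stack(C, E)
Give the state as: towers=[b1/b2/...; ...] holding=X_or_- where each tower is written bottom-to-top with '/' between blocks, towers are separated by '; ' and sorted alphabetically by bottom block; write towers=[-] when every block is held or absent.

towers=[A/B; D/E/C; F] holding=-

step 1 (pickup(C)): towers=[A/B; D/E; F] holding=C
step 2 (stack(E, C)) [no-op]: towers=[A/B; D/E; F] holding=C
step 3 (stack(C, F)): towers=[A/B; D/E; F/C] holding=-
step 4 (unstack(C, F)): towers=[A/B; D/E; F] holding=C
step 5 (stack(C, E)): towers=[A/B; D/E/C; F] holding=-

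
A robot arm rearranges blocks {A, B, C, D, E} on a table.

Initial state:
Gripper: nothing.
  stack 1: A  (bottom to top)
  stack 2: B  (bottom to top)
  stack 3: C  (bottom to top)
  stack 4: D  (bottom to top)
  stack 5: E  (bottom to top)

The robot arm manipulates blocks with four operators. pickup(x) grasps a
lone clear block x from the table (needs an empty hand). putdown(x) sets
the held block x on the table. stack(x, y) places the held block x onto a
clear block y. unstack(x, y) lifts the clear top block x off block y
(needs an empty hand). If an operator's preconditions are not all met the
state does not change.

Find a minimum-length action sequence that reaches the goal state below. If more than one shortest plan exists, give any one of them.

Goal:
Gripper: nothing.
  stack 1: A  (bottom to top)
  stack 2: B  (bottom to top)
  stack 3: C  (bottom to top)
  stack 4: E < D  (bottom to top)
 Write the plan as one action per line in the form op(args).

pickup(D)
stack(D, E)

step 1 (pickup(D)): towers=[A; B; C; E] holding=D
step 2 (stack(D, E)): towers=[A; B; C; E/D] holding=-
goal check: towers=[A; B; C; E/D] holding=- — reached (length 2, optimal by BFS)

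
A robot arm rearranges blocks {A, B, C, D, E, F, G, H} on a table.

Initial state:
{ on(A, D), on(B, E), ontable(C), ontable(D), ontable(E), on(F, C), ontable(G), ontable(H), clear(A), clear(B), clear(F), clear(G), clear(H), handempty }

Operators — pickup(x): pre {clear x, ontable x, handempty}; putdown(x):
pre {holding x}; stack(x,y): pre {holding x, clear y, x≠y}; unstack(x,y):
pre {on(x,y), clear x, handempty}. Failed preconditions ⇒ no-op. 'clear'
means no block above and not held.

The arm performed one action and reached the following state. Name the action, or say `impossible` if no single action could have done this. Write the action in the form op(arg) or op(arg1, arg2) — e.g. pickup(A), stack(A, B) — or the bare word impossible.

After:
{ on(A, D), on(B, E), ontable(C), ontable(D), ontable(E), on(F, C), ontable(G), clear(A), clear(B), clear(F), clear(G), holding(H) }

pickup(H)

target: towers=[C/F; D/A; E/B; G] holding=H
         pickup(G) → towers=[C/F; D/A; E/B; H] holding=G
     unstack(A, D) → towers=[C/F; D; E/B; G; H] holding=A
         pickup(H) → towers=[C/F; D/A; E/B; G] holding=H  ← match
     unstack(B, E) → towers=[C/F; D/A; E; G; H] holding=B
     unstack(F, C) → towers=[C; D/A; E/B; G; H] holding=F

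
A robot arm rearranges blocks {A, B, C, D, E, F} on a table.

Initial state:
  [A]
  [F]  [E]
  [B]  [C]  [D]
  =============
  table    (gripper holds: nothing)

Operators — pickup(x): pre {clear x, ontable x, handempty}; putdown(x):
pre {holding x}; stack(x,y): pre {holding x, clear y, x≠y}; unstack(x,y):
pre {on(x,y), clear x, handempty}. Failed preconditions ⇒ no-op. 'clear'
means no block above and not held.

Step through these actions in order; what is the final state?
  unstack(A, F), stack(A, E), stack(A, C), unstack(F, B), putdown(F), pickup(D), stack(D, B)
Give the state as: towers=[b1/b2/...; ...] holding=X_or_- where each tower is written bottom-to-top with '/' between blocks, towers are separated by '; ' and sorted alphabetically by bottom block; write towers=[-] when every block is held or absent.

towers=[B/D; C/E/A; F] holding=-

step 1 (unstack(A, F)): towers=[B/F; C/E; D] holding=A
step 2 (stack(A, E)): towers=[B/F; C/E/A; D] holding=-
step 3 (stack(A, C)) [no-op]: towers=[B/F; C/E/A; D] holding=-
step 4 (unstack(F, B)): towers=[B; C/E/A; D] holding=F
step 5 (putdown(F)): towers=[B; C/E/A; D; F] holding=-
step 6 (pickup(D)): towers=[B; C/E/A; F] holding=D
step 7 (stack(D, B)): towers=[B/D; C/E/A; F] holding=-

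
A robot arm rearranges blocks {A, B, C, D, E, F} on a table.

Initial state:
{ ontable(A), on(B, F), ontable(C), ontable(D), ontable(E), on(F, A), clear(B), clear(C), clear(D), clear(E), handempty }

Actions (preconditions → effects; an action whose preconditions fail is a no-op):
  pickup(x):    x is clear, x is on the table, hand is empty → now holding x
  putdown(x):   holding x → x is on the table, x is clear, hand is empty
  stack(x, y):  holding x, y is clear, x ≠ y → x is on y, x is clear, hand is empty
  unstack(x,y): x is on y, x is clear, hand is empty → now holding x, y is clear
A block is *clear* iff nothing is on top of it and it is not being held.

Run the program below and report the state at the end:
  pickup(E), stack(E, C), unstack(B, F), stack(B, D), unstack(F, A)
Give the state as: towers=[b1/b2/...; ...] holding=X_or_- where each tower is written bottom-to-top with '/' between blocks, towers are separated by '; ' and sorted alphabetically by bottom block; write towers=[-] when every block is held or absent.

step 1 (pickup(E)): towers=[A/F/B; C; D] holding=E
step 2 (stack(E, C)): towers=[A/F/B; C/E; D] holding=-
step 3 (unstack(B, F)): towers=[A/F; C/E; D] holding=B
step 4 (stack(B, D)): towers=[A/F; C/E; D/B] holding=-
step 5 (unstack(F, A)): towers=[A; C/E; D/B] holding=F

towers=[A; C/E; D/B] holding=F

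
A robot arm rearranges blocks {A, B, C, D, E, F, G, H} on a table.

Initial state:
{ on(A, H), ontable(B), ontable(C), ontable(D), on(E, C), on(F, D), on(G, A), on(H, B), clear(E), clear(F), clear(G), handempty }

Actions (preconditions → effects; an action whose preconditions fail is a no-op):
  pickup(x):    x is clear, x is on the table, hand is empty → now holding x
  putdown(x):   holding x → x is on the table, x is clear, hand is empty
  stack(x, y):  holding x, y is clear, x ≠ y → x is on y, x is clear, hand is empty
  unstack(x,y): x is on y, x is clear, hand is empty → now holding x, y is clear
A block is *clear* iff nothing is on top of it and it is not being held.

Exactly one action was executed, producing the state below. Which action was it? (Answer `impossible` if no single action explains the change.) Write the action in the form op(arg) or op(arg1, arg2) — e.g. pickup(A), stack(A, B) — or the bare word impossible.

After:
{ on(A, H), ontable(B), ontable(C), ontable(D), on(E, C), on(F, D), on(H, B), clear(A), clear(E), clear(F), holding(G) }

target: towers=[B/H/A; C/E; D/F] holding=G
     unstack(G, A) → towers=[B/H/A; C/E; D/F] holding=G  ← match
     unstack(E, C) → towers=[B/H/A/G; C; D/F] holding=E
     unstack(F, D) → towers=[B/H/A/G; C/E; D] holding=F

unstack(G, A)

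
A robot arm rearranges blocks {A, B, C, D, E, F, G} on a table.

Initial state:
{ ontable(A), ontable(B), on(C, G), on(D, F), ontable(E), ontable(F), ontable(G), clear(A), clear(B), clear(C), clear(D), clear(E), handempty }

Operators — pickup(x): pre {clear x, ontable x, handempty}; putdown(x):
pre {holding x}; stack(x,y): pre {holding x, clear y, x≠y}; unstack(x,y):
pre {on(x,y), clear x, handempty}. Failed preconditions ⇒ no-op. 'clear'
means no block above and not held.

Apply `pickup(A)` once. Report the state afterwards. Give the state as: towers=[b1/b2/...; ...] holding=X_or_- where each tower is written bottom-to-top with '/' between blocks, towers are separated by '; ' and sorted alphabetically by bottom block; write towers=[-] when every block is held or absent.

before: towers=[A; B; E; F/D; G/C] holding=-
pre[pickup(A)]: clear(A) ✓, ontable(A) ✓, handempty ✓
all met → apply pickup(A)
after:  towers=[B; E; F/D; G/C] holding=A

towers=[B; E; F/D; G/C] holding=A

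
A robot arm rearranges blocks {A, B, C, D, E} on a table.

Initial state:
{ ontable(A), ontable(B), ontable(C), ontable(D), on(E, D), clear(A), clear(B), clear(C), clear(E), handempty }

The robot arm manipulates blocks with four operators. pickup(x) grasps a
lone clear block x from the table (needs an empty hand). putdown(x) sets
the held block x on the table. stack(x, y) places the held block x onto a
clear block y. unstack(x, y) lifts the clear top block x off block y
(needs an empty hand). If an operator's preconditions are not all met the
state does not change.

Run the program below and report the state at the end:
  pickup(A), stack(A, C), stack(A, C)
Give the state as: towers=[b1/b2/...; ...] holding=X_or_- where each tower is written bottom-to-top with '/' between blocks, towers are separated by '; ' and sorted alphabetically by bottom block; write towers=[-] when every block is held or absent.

towers=[B; C/A; D/E] holding=-

step 1 (pickup(A)): towers=[B; C; D/E] holding=A
step 2 (stack(A, C)): towers=[B; C/A; D/E] holding=-
step 3 (stack(A, C)) [no-op]: towers=[B; C/A; D/E] holding=-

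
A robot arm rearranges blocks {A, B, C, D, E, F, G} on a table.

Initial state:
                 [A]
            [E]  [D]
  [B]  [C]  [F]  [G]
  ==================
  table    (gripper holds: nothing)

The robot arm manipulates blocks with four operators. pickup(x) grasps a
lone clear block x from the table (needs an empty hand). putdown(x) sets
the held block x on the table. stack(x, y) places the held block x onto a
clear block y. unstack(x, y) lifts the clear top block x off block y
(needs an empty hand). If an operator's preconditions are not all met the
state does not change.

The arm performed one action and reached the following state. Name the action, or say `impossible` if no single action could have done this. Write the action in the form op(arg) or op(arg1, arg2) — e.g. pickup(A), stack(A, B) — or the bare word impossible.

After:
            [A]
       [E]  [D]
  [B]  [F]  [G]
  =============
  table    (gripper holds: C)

pickup(C)

target: towers=[B; F/E; G/D/A] holding=C
         pickup(B) → towers=[C; F/E; G/D/A] holding=B
     unstack(A, D) → towers=[B; C; F/E; G/D] holding=A
     unstack(E, F) → towers=[B; C; F; G/D/A] holding=E
         pickup(C) → towers=[B; F/E; G/D/A] holding=C  ← match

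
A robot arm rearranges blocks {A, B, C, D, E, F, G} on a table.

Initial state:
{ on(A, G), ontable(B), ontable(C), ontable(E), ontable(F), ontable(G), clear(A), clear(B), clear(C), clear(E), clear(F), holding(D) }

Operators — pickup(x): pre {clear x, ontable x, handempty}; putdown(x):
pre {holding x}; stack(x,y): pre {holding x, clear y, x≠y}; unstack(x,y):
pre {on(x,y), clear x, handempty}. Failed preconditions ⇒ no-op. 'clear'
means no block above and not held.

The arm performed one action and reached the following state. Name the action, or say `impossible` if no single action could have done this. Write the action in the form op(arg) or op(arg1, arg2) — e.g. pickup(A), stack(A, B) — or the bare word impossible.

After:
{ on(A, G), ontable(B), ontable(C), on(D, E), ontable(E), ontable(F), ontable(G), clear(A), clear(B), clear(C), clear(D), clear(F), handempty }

stack(D, E)

target: towers=[B; C; E/D; F; G/A] holding=-
        putdown(D) → towers=[B; C; D; E; F; G/A] holding=-
       stack(D, B) → towers=[B/D; C; E; F; G/A] holding=-
       stack(D, F) → towers=[B; C; E; F/D; G/A] holding=-
       stack(D, A) → towers=[B; C; E; F; G/A/D] holding=-
       stack(D, E) → towers=[B; C; E/D; F; G/A] holding=-  ← match
       stack(D, C) → towers=[B; C/D; E; F; G/A] holding=-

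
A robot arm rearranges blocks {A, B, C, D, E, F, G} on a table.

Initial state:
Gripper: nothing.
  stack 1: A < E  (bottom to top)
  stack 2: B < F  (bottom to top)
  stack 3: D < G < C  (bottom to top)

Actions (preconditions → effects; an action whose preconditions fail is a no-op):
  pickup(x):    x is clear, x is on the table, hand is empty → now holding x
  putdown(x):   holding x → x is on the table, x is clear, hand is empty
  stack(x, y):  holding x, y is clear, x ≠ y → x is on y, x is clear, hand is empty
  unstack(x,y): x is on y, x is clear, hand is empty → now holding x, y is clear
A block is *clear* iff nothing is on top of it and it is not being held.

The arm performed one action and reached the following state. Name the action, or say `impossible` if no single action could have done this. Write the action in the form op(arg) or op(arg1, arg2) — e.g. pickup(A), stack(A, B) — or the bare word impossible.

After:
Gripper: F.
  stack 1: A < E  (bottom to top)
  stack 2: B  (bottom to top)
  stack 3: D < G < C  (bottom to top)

unstack(F, B)

target: towers=[A/E; B; D/G/C] holding=F
     unstack(F, B) → towers=[A/E; B; D/G/C] holding=F  ← match
     unstack(E, A) → towers=[A; B/F; D/G/C] holding=E
     unstack(C, G) → towers=[A/E; B/F; D/G] holding=C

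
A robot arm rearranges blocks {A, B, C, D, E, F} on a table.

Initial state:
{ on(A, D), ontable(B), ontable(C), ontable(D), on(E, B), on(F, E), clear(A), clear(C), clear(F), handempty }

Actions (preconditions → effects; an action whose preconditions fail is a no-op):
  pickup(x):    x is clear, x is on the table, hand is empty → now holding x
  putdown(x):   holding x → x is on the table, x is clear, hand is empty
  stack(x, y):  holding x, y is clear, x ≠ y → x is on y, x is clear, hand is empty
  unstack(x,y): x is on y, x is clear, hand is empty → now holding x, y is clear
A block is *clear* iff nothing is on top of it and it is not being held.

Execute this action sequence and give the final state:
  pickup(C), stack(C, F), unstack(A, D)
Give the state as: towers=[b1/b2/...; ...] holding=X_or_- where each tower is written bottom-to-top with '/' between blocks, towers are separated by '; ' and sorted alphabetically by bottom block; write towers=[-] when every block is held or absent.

towers=[B/E/F/C; D] holding=A

step 1 (pickup(C)): towers=[B/E/F; D/A] holding=C
step 2 (stack(C, F)): towers=[B/E/F/C; D/A] holding=-
step 3 (unstack(A, D)): towers=[B/E/F/C; D] holding=A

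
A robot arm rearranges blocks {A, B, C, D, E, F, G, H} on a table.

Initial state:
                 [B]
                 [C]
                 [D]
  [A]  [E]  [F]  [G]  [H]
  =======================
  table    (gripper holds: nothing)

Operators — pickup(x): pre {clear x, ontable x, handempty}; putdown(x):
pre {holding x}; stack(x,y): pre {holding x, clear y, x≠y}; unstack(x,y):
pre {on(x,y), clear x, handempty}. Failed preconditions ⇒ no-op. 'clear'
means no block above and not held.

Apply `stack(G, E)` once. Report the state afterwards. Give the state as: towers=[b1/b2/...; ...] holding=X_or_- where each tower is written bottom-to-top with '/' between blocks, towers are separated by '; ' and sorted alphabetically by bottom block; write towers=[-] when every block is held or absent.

before: towers=[A; E; F; G/D/C/B; H] holding=-
pre[stack(G, E)]: holding(G) fail, clear(E) ok, G≠E ok
holding(G) unmet → stack(G, E) is a no-op
after:  towers=[A; E; F; G/D/C/B; H] holding=-

towers=[A; E; F; G/D/C/B; H] holding=-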